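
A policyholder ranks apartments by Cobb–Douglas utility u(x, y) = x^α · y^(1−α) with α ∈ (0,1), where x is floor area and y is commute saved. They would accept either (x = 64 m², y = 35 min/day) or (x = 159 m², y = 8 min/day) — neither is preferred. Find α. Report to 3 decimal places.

Set the two utilities equal: 64^α·35^(1−α) = 159^α·8^(1−α).
Rearrange to (64/159)^α = (8/35)^(1−α) and take logs: α·-0.910021 = (1−α)·-1.475907.
So α/(1−α) = (-1.475907)/(-0.910021) = 1.621838, and α = 1.621838/2.621838 ≈ 0.619.

α ≈ 0.619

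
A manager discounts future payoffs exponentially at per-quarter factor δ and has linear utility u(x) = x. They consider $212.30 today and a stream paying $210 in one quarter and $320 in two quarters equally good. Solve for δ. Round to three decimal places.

δ ≈ 0.550

The stream is worth 210δ + 320δ² today, so 210δ + 320δ² = 212.30.
So 320δ² + 210δ − 212.30 = 0.
The positive root is δ = [−210 + √(210² + 4·320·212.30)] / (2·320) = (−210 + 562.000)/640 ≈ 0.550.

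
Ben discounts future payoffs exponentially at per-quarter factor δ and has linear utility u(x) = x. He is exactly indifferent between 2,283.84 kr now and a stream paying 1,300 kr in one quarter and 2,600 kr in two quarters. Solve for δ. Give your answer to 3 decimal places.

δ ≈ 0.720

The stream is worth 1300δ + 2600δ² today, so 1300δ + 2600δ² = 2283.84.
Rearranged: 2600δ² + 1300δ − 2283.84 = 0.
δ = (−1300 + √(1300² + 4·2600·2283.84)) / (2·2600) = (−1300 + √25441936.00) / 5200 ≈ 0.720.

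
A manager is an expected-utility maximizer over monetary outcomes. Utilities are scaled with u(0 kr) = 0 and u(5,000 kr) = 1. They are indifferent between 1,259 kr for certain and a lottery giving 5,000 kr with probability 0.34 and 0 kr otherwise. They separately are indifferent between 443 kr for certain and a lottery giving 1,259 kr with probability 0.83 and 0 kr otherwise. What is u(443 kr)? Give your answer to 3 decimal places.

0.282

The first gamble pins u(1,259 kr): it must equal 0.34·1 + 0.66·0 = 0.34.
Chaining: u(443 kr) = 0.83·0.34 + 0.17·0.00 = 0.2822.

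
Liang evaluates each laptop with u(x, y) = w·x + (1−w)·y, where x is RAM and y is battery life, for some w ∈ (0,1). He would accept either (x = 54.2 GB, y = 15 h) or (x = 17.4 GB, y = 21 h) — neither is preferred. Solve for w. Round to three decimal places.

u(54.2,15) = u(17.4,21) means w·54.2 + (1−w)·15 = w·17.4 + (1−w)·21.
Collecting terms: w·36.8 = (1−w)·6.
So w/(1−w) = 6/36.8 = 0.1630, giving w = 6/(36.8+6) = 0.140.

w = 0.140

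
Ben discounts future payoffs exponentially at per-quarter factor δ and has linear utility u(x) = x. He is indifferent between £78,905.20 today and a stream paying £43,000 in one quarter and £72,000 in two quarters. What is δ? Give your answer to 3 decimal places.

Present value of the stream is 43000·δ + 72000·δ². Indifference gives 43000δ + 72000δ² = 78905.20.
Rearranged: 72000δ² + 43000δ − 78905.20 = 0.
The positive root is δ = [−43000 + √(43000² + 4·72000·78905.20)] / (2·72000) = (−43000 + 156760.000)/144000 ≈ 0.790.

δ ≈ 0.790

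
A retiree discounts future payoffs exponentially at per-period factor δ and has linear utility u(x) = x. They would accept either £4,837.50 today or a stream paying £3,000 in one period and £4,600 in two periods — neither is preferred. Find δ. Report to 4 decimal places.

Equating present values: 4837.50 = 3000δ + 4600δ².
That is, 4600δ² + 3000δ − 4837.50 = 0, a quadratic in δ.
δ = (−3000 + √(3000² + 4·4600·4837.50)) / (2·4600) = (−3000 + √98010000.00) / 9200 ≈ 0.7500.

δ ≈ 0.7500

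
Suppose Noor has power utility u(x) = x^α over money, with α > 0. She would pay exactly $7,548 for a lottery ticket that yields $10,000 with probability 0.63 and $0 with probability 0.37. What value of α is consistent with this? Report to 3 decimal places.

α ≈ 1.642

EU(lottery) = 0.63·10000^α + 0.37·0 = 0.63·10000^α.
Indifference: 7548^α = 0.63·10000^α, so (7548/10000)^α = 0.63.
α = ln(0.63) / ln(7548/10000) = -0.462035/-0.281302 ≈ 1.642.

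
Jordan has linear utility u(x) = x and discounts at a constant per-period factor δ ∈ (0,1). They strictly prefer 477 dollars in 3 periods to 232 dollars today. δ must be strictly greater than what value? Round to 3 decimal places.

The preference means 232 < δ^3·477.
So δ^3 > 232/477 = 0.48637; taking the cube root of both positive sides preserves the inequality.
δ > (232/477)^(1/3) ≈ 0.786.

δ > 0.786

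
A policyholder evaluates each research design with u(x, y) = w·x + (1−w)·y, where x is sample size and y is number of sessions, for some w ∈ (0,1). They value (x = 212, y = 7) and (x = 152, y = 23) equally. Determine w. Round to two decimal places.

Indifference: w·212 + (1−w)·7 = w·152 + (1−w)·23.
Rearranging, 60·w − 16·(1−w) = 0.
The marginal rate of substitution is 16/60, so w = 16/(60+16) = 0.21.

w = 0.21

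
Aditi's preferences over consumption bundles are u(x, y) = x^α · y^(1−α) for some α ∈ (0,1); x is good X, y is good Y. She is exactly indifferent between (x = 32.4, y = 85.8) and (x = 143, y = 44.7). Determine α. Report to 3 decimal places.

α ≈ 0.305

Set the two utilities equal: 32.4^α·85.8^(1−α) = 143^α·44.7^(1−α).
Rearrange to (32.4/143)^α = (44.7/85.8)^(1−α) and take logs: α·-1.484686 = (1−α)·-0.652046.
So α/(1−α) = (-0.652046)/(-1.484686) = 0.439181, and α = 0.439181/1.439181 ≈ 0.305.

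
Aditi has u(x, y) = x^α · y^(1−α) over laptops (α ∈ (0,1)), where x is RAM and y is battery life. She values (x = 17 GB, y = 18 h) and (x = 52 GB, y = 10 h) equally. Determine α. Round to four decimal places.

α ≈ 0.3446

Set the two utilities equal: 17^α·18^(1−α) = 52^α·10^(1−α).
Rearrange to (17/52)^α = (10/18)^(1−α) and take logs: α·-1.1180304 = (1−α)·-0.5877867.
Thus α·(-1.7058171) = -0.5877867, so α = -0.5877867/-1.7058171 ≈ 0.3446.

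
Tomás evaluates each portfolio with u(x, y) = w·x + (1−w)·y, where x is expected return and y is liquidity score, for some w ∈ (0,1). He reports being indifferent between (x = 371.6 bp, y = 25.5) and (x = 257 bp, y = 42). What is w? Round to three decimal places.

Equating utilities: w·371.6 + (1−w)·25.5 = w·257 + (1−w)·42.
Rearranging, 114.6·w − 16.5·(1−w) = 0.
The marginal rate of substitution is 16.5/114.6, so w = 16.5/(114.6+16.5) = 0.126.

w = 0.126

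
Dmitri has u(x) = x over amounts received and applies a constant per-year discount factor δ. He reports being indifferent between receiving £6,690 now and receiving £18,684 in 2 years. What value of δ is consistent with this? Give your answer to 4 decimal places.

Indifference means u(6690) = δ^2 · u(18684), so δ^2 = u(6690)/u(18684).
With u(x) = x: δ^2 = 6690/18684 = 0.35806.
So δ = 0.35806^(1/2) ≈ 0.5984.

δ ≈ 0.5984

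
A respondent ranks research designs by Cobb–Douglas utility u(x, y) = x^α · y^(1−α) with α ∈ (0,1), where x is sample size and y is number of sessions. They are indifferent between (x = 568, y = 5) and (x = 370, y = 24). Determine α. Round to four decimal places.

α ≈ 0.7854

The Cobb–Douglas utilities coincide, so 568^α·5^(1−α) = 370^α·24^(1−α).
(568/370)^α = (24/5)^(1−α); take logs: α·ln(568/370) = (1−α)·ln(24/5), i.e. α·0.4286184 = (1−α)·1.5686159.
So α/(1−α) = (1.5686159)/(0.4286184) = 3.6597027, and α = 3.6597027/4.6597027 ≈ 0.7854.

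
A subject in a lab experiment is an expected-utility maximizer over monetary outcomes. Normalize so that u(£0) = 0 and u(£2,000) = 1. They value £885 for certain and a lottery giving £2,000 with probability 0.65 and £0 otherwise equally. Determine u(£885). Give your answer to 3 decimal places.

0.650

The indifference gives u(£885) = 0.65·u(£2,000) + 0.35·u(£0) = 0.65·1 + 0.35·0 = 0.65.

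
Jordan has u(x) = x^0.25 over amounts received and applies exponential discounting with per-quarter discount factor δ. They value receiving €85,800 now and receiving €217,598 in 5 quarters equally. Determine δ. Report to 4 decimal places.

δ ≈ 0.9545

Equating discounted utilities: u(85800) = δ^5·u(217598) ⇒ δ^5 = u(85800)/u(217598).
With u(x) = x^0.25: δ^5 = 85800^0.25/217598^0.25 = (85800/217598)^0.25 = 0.79242.
So δ = 0.79242^(1/5) ≈ 0.9545.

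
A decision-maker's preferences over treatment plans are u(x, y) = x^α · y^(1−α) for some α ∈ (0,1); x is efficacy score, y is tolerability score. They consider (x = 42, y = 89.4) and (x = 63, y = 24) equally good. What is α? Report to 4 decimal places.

Indifference: 42^α · 89.4^(1−α) = 63^α · 24^(1−α).
(42/63)^α = (24/89.4)^(1−α); take logs: α·ln(42/63) = (1−α)·ln(24/89.4), i.e. α·-0.4054651 = (1−α)·-1.3150669.
So α/(1−α) = (-1.3150669)/(-0.4054651) = 3.2433541, and α = 3.2433541/4.2433541 ≈ 0.7643.

α ≈ 0.7643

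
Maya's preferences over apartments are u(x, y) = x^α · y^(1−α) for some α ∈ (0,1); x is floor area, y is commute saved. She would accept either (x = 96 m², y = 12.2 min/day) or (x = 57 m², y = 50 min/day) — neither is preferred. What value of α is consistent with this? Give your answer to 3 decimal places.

α ≈ 0.730

Indifference: 96^α · 12.2^(1−α) = 57^α · 50^(1−α).
Rearrange to (96/57)^α = (50/12.2)^(1−α) and take logs: α·0.521297 = (1−α)·1.410587.
With A = 0.521297 and B = 1.410587: α·A = (1−α)·B, so α = B/(A+B) = 1.410587/1.931884 ≈ 0.730.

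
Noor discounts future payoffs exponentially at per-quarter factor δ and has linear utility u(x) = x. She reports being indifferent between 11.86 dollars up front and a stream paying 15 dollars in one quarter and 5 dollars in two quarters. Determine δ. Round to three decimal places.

The stream is worth 15δ + 5δ² today, so 15δ + 5δ² = 11.86.
Rearranged: 5δ² + 15δ − 11.86 = 0.
By the quadratic formula (taking the positive root), δ = (−15 + √462.20) / 10 ≈ 0.650.

δ ≈ 0.650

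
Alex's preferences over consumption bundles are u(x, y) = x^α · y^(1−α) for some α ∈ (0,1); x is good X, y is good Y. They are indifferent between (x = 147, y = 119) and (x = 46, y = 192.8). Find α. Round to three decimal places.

Set the two utilities equal: 147^α·119^(1−α) = 46^α·192.8^(1−α).
Rearrange to (147/46)^α = (192.8/119)^(1−α) and take logs: α·1.161791 = (1−α)·0.482530.
Thus α·(1.644321) = 0.482530, so α = 0.482530/1.644321 ≈ 0.293.

α ≈ 0.293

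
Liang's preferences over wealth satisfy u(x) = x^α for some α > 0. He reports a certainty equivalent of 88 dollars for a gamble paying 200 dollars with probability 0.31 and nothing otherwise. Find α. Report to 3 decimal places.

α ≈ 1.427

Since u(0) = 0, the lottery's EU is 0.31·200^α.
Indifference: 88^α = 0.31·200^α, so (88/200)^α = 0.31.
α = ln(0.31) / ln(88/200) = -1.171183/-0.820981 ≈ 1.427.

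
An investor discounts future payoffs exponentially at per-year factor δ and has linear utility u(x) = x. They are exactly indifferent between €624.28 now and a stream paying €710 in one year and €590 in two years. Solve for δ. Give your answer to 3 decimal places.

δ ≈ 0.590

The stream is worth 710δ + 590δ² today, so 710δ + 590δ² = 624.28.
So 590δ² + 710δ − 624.28 = 0.
By the quadratic formula (taking the positive root), δ = (−710 + √1977400.80) / 1180 ≈ 0.590.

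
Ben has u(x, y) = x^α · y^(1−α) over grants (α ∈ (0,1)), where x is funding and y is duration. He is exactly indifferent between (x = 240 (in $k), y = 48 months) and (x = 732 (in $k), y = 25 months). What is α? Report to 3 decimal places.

α ≈ 0.369

Indifference: 240^α · 48^(1−α) = 732^α · 25^(1−α).
Rearrange to (240/732)^α = (25/48)^(1−α) and take logs: α·-1.115142 = (1−α)·-0.652325.
Thus α·(-1.767467) = -0.652325, so α = -0.652325/-1.767467 ≈ 0.369.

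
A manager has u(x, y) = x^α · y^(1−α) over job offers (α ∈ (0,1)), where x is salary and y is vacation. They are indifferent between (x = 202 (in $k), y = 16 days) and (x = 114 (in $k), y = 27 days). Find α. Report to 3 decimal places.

Set the two utilities equal: 202^α·16^(1−α) = 114^α·27^(1−α).
Rearrange to (202/114)^α = (27/16)^(1−α) and take logs: α·0.572069 = (1−α)·0.523248.
Thus α·(1.095317) = 0.523248, so α = 0.523248/1.095317 ≈ 0.478.

α ≈ 0.478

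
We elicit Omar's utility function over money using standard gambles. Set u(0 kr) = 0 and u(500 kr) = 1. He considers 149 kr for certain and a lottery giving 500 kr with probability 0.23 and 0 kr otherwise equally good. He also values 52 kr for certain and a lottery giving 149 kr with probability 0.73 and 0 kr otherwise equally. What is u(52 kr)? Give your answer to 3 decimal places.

0.168

First, u(149 kr) = 0.23·u(500 kr) + 0.77·u(0 kr) = 0.23.
Then u(52 kr) = 0.73·u(149 kr) + 0.27·u(0 kr) = 0.73·0.23 + 0.27·0.00 = 0.1679.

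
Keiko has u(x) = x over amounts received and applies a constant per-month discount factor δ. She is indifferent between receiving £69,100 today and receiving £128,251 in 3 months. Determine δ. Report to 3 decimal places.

δ ≈ 0.814

Indifference means u(69100) = δ^3 · u(128251), so δ^3 = u(69100)/u(128251).
With u(x) = x: δ^3 = 69100/128251 = 0.53879.
So δ = 0.53879^(1/3) ≈ 0.814.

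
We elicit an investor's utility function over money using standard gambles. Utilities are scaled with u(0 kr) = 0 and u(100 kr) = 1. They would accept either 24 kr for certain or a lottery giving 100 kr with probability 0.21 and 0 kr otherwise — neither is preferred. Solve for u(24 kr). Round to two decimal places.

u(24 kr) equals the lottery's expected utility: 0.21·1 + 0.79·0 = 0.21.

0.21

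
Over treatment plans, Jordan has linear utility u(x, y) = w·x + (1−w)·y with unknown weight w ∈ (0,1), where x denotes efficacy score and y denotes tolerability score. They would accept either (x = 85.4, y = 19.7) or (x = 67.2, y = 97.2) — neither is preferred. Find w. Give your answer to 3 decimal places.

u(85.4,19.7) = u(67.2,97.2) means w·85.4 + (1−w)·19.7 = w·67.2 + (1−w)·97.2.
Rearranging, 18.2·w − 77.5·(1−w) = 0.
So w/(1−w) = 77.5/18.2 = 4.2582, giving w = 77.5/(18.2+77.5) = 0.810.

w = 0.810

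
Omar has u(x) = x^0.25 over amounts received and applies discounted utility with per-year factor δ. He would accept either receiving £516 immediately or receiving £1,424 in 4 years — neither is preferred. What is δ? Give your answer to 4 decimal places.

δ ≈ 0.9385

Equating discounted utilities: u(516) = δ^4·u(1424) ⇒ δ^4 = u(516)/u(1424).
Since u(x) = x^0.25, δ^4 = (516/1424)^0.25 = 0.36236^0.25 = 0.77586.
Taking the 4th root: δ = 0.77586^(1/4) ≈ 0.9385.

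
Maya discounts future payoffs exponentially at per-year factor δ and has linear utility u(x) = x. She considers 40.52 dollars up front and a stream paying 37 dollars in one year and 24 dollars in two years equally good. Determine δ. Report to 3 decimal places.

δ ≈ 0.740

Equating present values: 40.52 = 37δ + 24δ².
So 24δ² + 37δ − 40.52 = 0.
δ = (−37 + √(37² + 4·24·40.52)) / (2·24) = (−37 + √5258.92) / 48 ≈ 0.740.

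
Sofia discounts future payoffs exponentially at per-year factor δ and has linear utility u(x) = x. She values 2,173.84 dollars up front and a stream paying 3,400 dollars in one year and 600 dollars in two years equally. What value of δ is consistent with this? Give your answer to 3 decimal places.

Equating present values: 2173.84 = 3400δ + 600δ².
So 600δ² + 3400δ − 2173.84 = 0.
By the quadratic formula (taking the positive root), δ = (−3400 + √16777216.00) / 1200 ≈ 0.580.

δ ≈ 0.580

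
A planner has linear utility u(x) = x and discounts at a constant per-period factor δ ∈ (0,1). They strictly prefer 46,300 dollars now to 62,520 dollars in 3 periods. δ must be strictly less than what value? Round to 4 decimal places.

Comparing present values: 46300 > δ^3·62520.
So δ^3 < 46300/62520 = 0.74056; taking the cube root of both positive sides preserves the inequality.
δ < (46300/62520)^(1/3) ≈ 0.9047.

δ < 0.9047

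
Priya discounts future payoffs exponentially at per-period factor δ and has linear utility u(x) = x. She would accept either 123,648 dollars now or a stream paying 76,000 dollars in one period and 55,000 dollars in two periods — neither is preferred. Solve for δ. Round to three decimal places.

The stream is worth 76000δ + 55000δ² today, so 76000δ + 55000δ² = 123648.
Rearranged: 55000δ² + 76000δ − 123648 = 0.
By the quadratic formula (taking the positive root), δ = (−76000 + √32978560000.00) / 110000 ≈ 0.960.

δ ≈ 0.960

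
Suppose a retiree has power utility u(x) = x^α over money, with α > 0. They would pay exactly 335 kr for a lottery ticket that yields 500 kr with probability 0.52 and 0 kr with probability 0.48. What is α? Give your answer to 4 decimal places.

α ≈ 1.6329

EU(lottery) = 0.52·500^α + 0.48·0 = 0.52·500^α.
Setting u(335) equal to that: 335^α = 0.52·500^α ⇒ (335/500)^α = 0.52.
α = ln(0.52) / ln(335/500) = -0.6539265/-0.4004776 ≈ 1.6329.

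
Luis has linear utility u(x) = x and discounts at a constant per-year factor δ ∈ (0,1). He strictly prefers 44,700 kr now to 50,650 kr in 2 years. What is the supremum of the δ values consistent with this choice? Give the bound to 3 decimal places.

δ < 0.939

Under u(x) = x this choice says 44700 > δ^2·50650.
Dividing by 50650: δ^2 < 0.88253. Both sides are positive, so the square root keeps the direction.
δ < 0.88253^(1/2) = 0.939.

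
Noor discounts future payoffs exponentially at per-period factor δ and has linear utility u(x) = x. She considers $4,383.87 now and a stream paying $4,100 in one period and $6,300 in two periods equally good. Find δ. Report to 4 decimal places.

δ ≈ 0.5700

The stream is worth 4100δ + 6300δ² today, so 4100δ + 6300δ² = 4383.87.
So 6300δ² + 4100δ − 4383.87 = 0.
δ = (−4100 + √(4100² + 4·6300·4383.87)) / (2·6300) = (−4100 + √127283524.00) / 12600 ≈ 0.5700.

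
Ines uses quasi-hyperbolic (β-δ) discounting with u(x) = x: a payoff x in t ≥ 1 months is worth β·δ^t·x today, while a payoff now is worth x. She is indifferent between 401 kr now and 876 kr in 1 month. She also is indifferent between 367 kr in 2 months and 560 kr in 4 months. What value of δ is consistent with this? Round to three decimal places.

δ ≈ 0.810

From the later pair, β·δ^2·367 = β·δ^4·560; dividing through, δ^2 = 367/560 = 0.65536, so δ = 0.80954.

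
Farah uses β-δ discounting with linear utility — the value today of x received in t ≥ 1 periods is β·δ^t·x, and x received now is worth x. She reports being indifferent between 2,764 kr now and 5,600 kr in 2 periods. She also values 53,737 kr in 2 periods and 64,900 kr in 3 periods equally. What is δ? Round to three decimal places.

δ ≈ 0.828

Both payoffs in the second observation are in the future, so β drops out: δ^2·53737 = δ^3·64900 ⇒ δ = 53737/64900 = 0.82800.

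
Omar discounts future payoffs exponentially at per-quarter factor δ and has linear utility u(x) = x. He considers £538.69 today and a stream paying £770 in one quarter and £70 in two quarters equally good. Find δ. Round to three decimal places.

δ ≈ 0.660

Equating present values: 538.69 = 770δ + 70δ².
So 70δ² + 770δ − 538.69 = 0.
By the quadratic formula (taking the positive root), δ = (−770 + √743733.20) / 140 ≈ 0.660.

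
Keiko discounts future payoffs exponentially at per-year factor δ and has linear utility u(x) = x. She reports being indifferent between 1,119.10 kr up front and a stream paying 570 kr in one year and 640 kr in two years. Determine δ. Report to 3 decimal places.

Equating present values: 1119.10 = 570δ + 640δ².
So 640δ² + 570δ − 1119.10 = 0.
δ = (−570 + √(570² + 4·640·1119.10)) / (2·640) = (−570 + √3189796.00) / 1280 ≈ 0.950.

δ ≈ 0.950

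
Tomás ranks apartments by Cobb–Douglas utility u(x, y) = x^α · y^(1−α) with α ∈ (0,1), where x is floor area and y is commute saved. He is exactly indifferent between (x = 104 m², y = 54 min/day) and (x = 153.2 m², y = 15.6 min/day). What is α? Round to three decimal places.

α ≈ 0.762

Indifference: 104^α · 54^(1−α) = 153.2^α · 15.6^(1−α).
Taking logs: α·ln 104 + (1−α)·ln 54 = α·ln 153.2 + (1−α)·ln 15.6, i.e. α·-0.387353 = (1−α)·-1.241713.
Thus α·(-1.629066) = -1.241713, so α = -1.241713/-1.629066 ≈ 0.762.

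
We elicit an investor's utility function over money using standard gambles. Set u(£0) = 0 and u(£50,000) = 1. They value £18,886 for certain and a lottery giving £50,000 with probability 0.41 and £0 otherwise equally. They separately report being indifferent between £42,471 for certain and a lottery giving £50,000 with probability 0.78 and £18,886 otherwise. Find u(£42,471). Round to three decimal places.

0.870

First, u(£18,886) = 0.41·u(£50,000) + 0.59·u(£0) = 0.41.
Chaining: u(£42,471) = 0.78·1.00 + 0.22·0.41 = 0.8702.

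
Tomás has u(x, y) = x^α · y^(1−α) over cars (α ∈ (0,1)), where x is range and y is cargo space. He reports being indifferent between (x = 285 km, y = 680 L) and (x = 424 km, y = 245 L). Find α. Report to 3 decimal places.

The Cobb–Douglas utilities coincide, so 285^α·680^(1−α) = 424^α·245^(1−α).
(285/424)^α = (245/680)^(1−α); take logs: α·ln(285/424) = (1−α)·ln(245/680), i.e. α·-0.397244 = (1−α)·-1.020835.
Thus α·(-1.418079) = -1.020835, so α = -1.020835/-1.418079 ≈ 0.720.

α ≈ 0.720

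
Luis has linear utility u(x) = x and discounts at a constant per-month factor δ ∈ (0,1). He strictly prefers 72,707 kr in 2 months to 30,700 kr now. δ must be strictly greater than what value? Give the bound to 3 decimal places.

Under u(x) = x this choice says 30700 < δ^2·72707.
Dividing by 72707: δ^2 > 0.42224. Both sides are positive, so the square root keeps the direction.
δ > 0.42224^(1/2) = 0.650.

δ > 0.650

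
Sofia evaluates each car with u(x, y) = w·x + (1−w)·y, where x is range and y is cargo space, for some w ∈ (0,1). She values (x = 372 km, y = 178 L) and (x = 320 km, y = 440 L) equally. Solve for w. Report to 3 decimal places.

w = 0.834

Equating utilities: w·372 + (1−w)·178 = w·320 + (1−w)·440.
Rearranging, 52·w − 262·(1−w) = 0.
So w/(1−w) = 262/52 = 5.0385, giving w = 262/(52+262) = 0.834.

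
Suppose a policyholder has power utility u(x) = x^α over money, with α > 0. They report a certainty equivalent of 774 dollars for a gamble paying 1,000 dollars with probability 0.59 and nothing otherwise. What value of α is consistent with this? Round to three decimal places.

α ≈ 2.060

EU(lottery) = 0.59·1000^α + 0.41·0 = 0.59·1000^α.
Setting u(774) equal to that: 774^α = 0.59·1000^α ⇒ (774/1000)^α = 0.59.
Take logs: α = ln 0.59 / ln(774/1000) ≈ 2.05959.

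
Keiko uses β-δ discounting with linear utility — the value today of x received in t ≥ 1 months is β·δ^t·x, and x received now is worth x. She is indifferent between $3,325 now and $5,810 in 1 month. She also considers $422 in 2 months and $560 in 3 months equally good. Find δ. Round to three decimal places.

From the later pair, β·δ^2·422 = β·δ^3·560; dividing through, δ = 422/560 = 0.75357.

δ ≈ 0.754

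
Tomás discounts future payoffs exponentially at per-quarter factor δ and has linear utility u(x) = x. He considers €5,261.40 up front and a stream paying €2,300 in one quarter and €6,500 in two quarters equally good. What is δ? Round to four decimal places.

The stream is worth 2300δ + 6500δ² today, so 2300δ + 6500δ² = 5261.40.
That is, 6500δ² + 2300δ − 5261.40 = 0, a quadratic in δ.
δ = (−2300 + √(2300² + 4·6500·5261.40)) / (2·6500) = (−2300 + √142086400.00) / 13000 ≈ 0.7400.

δ ≈ 0.7400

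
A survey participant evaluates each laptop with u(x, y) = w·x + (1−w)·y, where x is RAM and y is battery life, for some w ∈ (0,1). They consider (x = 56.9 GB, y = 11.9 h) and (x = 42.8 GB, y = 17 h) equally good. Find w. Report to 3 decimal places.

w = 0.266

u(56.9,11.9) = u(42.8,17) means w·56.9 + (1−w)·11.9 = w·42.8 + (1−w)·17.
w·(56.9−42.8) = (1−w)·(17−11.9), i.e. w·14.1 = (1−w)·5.1.
The marginal rate of substitution is 5.1/14.1, so w = 5.1/(14.1+5.1) = 0.266.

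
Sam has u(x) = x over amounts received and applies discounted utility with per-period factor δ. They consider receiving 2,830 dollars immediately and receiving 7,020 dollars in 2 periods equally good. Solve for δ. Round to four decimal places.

δ ≈ 0.6349

Equating discounted utilities: u(2830) = δ^2·u(7020) ⇒ δ^2 = u(2830)/u(7020).
With u(x) = x: δ^2 = 2830/7020 = 0.40313.
Hence δ = (0.40313)^(1/2) = 0.634928.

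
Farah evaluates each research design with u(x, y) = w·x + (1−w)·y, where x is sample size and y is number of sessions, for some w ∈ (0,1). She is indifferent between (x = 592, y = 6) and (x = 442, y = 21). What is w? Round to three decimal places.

Indifference: w·592 + (1−w)·6 = w·442 + (1−w)·21.
Rearranging, 150·w − 15·(1−w) = 0.
Hence w = 15/(150+15) = 15/165 = 0.091.

w = 0.091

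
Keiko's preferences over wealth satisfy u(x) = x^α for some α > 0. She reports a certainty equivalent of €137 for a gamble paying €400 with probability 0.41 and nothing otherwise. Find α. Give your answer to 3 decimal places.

α ≈ 0.832

EU(lottery) = 0.41·400^α + 0.59·0 = 0.41·400^α.
Setting u(137) equal to that: 137^α = 0.41·400^α ⇒ (137/400)^α = 0.41.
α = ln(0.41) / ln(137/400) = -0.891598/-1.071484 ≈ 0.832.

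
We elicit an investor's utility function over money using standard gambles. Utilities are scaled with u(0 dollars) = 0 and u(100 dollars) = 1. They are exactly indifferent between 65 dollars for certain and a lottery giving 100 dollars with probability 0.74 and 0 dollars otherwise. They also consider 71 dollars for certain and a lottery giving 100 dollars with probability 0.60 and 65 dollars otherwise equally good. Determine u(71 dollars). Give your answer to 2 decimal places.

0.90

From the first indifference, u(65 dollars) = 0.74·u(100 dollars) + 0.26·u(0 dollars) = 0.74·1 + 0.26·0 = 0.74.
The second indifference gives u(71 dollars) = 0.60·u(100 dollars) + 0.40·u(65 dollars) = 0.60·1.00 + 0.40·0.74 = 0.8960.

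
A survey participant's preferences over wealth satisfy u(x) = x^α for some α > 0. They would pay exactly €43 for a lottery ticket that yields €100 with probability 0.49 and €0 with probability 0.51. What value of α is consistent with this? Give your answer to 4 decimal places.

The lottery's expected utility is 0.49·u(100) + 0.51·u(0) = 0.49·100^α (since u(0) = 0 for α > 0).
Indifference: 43^α = 0.49·100^α, so (43/100)^α = 0.49.
Take logs: α = ln 0.49 / ln(43/100) ≈ 0.845231.

α ≈ 0.8452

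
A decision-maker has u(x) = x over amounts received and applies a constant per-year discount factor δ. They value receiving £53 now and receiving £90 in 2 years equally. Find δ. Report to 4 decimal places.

The payoff in 2 years is discounted by δ^2, so u(53) = δ^2·u(90) and δ^2 = u(53)/u(90).
With u(x) = x: δ^2 = 53/90 = 0.58889.
Taking the square root: δ = 0.58889^(1/2) ≈ 0.7674.

δ ≈ 0.7674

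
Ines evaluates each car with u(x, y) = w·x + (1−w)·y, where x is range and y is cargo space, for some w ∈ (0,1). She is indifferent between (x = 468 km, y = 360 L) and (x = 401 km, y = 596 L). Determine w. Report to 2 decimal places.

Equating utilities: w·468 + (1−w)·360 = w·401 + (1−w)·596.
w·(468−401) = (1−w)·(596−360), i.e. w·67 = (1−w)·236.
The marginal rate of substitution is 236/67, so w = 236/(67+236) = 0.78.

w = 0.78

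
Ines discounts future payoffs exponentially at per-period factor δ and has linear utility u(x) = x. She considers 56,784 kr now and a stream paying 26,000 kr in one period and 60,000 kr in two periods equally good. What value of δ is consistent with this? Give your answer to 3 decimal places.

δ ≈ 0.780

The stream is worth 26000δ + 60000δ² today, so 26000δ + 60000δ² = 56784.
Rearranged: 60000δ² + 26000δ − 56784 = 0.
The positive root is δ = [−26000 + √(26000² + 4·60000·56784)] / (2·60000) = (−26000 + 119600.000)/120000 ≈ 0.780.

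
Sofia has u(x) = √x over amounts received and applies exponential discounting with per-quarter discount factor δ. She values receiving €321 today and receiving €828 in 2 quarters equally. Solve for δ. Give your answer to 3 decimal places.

Equating discounted utilities: u(321) = δ^2·u(828) ⇒ δ^2 = u(321)/u(828).
Since u(x) = √x, δ^2 = √(321/828) = 0.62264.
So δ = 0.62264^(1/2) ≈ 0.789.

δ ≈ 0.789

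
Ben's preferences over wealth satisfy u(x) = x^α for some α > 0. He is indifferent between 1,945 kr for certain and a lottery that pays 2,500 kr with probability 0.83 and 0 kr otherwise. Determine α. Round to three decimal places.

The lottery's expected utility is 0.83·u(2500) + 0.17·u(0) = 0.83·2500^α (since u(0) = 0 for α > 0).
Setting u(1945) equal to that: 1945^α = 0.83·2500^α ⇒ (1945/2500)^α = 0.83.
Taking logs: α·ln(1945/2500) = ln(0.83), so α = -0.186330 / -0.251029 ≈ 0.742.

α ≈ 0.742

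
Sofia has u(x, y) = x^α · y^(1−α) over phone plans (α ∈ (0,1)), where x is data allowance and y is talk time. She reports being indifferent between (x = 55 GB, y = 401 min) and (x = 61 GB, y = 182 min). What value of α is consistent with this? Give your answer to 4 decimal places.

The Cobb–Douglas utilities coincide, so 55^α·401^(1−α) = 61^α·182^(1−α).
Taking logs: α·ln 55 + (1−α)·ln 401 = α·ln 61 + (1−α)·ln 182, i.e. α·-0.1035407 = (1−α)·-0.7899547.
Thus α·(-0.8934954) = -0.7899547, so α = -0.7899547/-0.8934954 ≈ 0.8841.

α ≈ 0.8841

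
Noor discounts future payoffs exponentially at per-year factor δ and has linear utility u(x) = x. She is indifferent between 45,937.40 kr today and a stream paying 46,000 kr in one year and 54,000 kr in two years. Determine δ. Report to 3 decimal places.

δ ≈ 0.590

Equating present values: 45937.40 = 46000δ + 54000δ².
So 54000δ² + 46000δ − 45937.40 = 0.
The positive root is δ = [−46000 + √(46000² + 4·54000·45937.40)] / (2·54000) = (−46000 + 109720.000)/108000 ≈ 0.590.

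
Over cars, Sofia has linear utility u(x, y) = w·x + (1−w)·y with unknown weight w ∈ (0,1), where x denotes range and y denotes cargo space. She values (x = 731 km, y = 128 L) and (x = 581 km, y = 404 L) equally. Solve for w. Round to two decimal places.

w = 0.65

Equating utilities: w·731 + (1−w)·128 = w·581 + (1−w)·404.
w·(731−581) = (1−w)·(404−128), i.e. w·150 = (1−w)·276.
So w/(1−w) = 276/150 = 1.8400, giving w = 276/(150+276) = 0.65.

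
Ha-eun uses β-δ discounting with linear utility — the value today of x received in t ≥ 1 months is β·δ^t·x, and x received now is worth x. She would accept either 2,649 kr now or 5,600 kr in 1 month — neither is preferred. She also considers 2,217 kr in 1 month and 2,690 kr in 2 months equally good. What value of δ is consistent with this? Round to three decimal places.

The second indifference involves only future payoffs, so β cancels: β·δ^1·2217 = β·δ^2·2690, giving δ = 2217/2690 = 0.82416.

δ ≈ 0.824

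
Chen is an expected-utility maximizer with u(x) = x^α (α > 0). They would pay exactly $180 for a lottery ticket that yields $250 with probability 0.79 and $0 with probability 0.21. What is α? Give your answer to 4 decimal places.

The lottery's expected utility is 0.79·u(250) + 0.21·u(0) = 0.79·250^α (since u(0) = 0 for α > 0).
Equating: 180^α = 0.79·250^α, i.e. 0.7200^α = 0.79.
α = ln(0.79) / ln(180/250) = -0.2357223/-0.3285041 ≈ 0.7176.

α ≈ 0.7176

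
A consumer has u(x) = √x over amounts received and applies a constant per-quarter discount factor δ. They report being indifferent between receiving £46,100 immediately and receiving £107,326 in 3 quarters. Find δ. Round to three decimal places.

Indifference means u(46100) = δ^3 · u(107326), so δ^3 = u(46100)/u(107326).
Since u(x) = √x, δ^3 = √(46100/107326) = 0.65539.
Hence δ = (0.65539)^(1/3) = 0.86863.

δ ≈ 0.869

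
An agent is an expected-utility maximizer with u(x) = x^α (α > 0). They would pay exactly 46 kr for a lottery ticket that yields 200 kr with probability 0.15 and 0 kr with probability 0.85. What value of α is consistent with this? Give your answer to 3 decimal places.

α ≈ 1.291

EU(lottery) = 0.15·200^α + 0.85·0 = 0.15·200^α.
Equating: 46^α = 0.15·200^α, i.e. 0.2300^α = 0.15.
Take logs: α = ln 0.15 / ln(46/200) ≈ 1.29084.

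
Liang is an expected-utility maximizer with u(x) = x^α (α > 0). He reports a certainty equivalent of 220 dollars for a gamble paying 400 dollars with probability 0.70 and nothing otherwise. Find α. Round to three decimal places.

The lottery's expected utility is 0.70·u(400) + 0.30·u(0) = 0.70·400^α (since u(0) = 0 for α > 0).
Equating: 220^α = 0.70·400^α, i.e. 0.5500^α = 0.70.
Taking logs: α·ln(220/400) = ln(0.70), so α = -0.356675 / -0.597837 ≈ 0.597.

α ≈ 0.597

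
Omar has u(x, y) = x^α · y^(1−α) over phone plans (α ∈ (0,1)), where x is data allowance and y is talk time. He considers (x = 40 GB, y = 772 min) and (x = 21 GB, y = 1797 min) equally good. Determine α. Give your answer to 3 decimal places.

Set the two utilities equal: 40^α·772^(1−α) = 21^α·1797^(1−α).
(40/21)^α = (1797/772)^(1−α); take logs: α·ln(40/21) = (1−α)·ln(1797/772), i.e. α·0.644357 = (1−α)·0.844889.
So α/(1−α) = (0.844889)/(0.644357) = 1.311213, and α = 1.311213/2.311213 ≈ 0.567.

α ≈ 0.567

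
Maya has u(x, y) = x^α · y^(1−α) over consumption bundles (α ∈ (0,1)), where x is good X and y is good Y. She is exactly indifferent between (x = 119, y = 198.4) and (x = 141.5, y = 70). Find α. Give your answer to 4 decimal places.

Set the two utilities equal: 119^α·198.4^(1−α) = 141.5^α·70^(1−α).
Rearrange to (119/141.5)^α = (70/198.4)^(1−α) and take logs: α·-0.1731762 = (1−α)·-1.0417900.
So α/(1−α) = (-1.0417900)/(-0.1731762) = 6.0157805, and α = 6.0157805/7.0157805 ≈ 0.8575.

α ≈ 0.8575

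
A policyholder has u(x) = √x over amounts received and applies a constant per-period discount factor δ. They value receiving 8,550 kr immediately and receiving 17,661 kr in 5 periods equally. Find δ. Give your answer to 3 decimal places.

δ ≈ 0.930

Indifference means u(8550) = δ^5 · u(17661), so δ^5 = u(8550)/u(17661).
With u(x) = √x: δ^5 = √8550/√17661 = √(8550/17661) = 0.69579.
Hence δ = (0.69579)^(1/5) = 0.93003.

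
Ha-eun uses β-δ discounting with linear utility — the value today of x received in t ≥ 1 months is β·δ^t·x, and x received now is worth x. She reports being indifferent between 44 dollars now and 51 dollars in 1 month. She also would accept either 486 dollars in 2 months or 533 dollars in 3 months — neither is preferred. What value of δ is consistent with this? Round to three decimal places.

δ ≈ 0.912

From the later pair, β·δ^2·486 = β·δ^3·533; dividing through, δ = 486/533 = 0.91182.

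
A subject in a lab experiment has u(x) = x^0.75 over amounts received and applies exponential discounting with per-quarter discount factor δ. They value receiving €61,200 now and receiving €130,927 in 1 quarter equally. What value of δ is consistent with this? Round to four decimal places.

δ ≈ 0.5653

Equating discounted utilities: u(61200) = δ·u(130927) ⇒ δ = u(61200)/u(130927).
Since u(x) = x^0.75, δ = (61200/130927)^0.75 = 0.46744^0.75 = 0.56532.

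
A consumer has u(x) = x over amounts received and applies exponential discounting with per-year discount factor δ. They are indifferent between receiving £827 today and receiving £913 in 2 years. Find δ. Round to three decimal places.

δ ≈ 0.952

Indifference means u(827) = δ^2 · u(913), so δ^2 = u(827)/u(913).
With u(x) = x: δ^2 = 827/913 = 0.90581.
So δ = 0.90581^(1/2) ≈ 0.952.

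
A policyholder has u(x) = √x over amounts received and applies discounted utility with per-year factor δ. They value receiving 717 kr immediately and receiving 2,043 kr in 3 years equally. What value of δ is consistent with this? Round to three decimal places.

The payoff in 3 years is discounted by δ^3, so u(717) = δ^3·u(2043) and δ^3 = u(717)/u(2043).
Since u(x) = √x, δ^3 = √(717/2043) = 0.59241.
Hence δ = (0.59241)^(1/3) = 0.83986.

δ ≈ 0.840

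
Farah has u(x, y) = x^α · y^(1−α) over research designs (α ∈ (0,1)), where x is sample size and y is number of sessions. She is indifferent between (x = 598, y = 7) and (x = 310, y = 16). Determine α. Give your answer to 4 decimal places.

Set the two utilities equal: 598^α·7^(1−α) = 310^α·16^(1−α).
Taking logs: α·ln 598 + (1−α)·ln 7 = α·ln 310 + (1−α)·ln 16, i.e. α·0.6570185 = (1−α)·0.8266786.
With A = 0.6570185 and B = 0.8266786: α·A = (1−α)·B, so α = B/(A+B) = 0.8266786/1.4836971 ≈ 0.5572.

α ≈ 0.5572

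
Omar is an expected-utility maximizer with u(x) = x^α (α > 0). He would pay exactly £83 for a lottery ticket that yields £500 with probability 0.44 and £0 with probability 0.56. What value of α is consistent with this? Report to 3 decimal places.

EU(lottery) = 0.44·500^α + 0.56·0 = 0.44·500^α.
Setting u(83) equal to that: 83^α = 0.44·500^α ⇒ (83/500)^α = 0.44.
Taking logs: α·ln(83/500) = ln(0.44), so α = -0.820981 / -1.795767 ≈ 0.457.

α ≈ 0.457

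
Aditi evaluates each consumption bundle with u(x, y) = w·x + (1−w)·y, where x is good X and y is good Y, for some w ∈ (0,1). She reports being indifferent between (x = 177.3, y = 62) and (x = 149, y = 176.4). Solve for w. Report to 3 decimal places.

Equating utilities: w·177.3 + (1−w)·62 = w·149 + (1−w)·176.4.
Collecting terms: w·28.3 = (1−w)·114.4.
Hence w = 114.4/(28.3+114.4) = 114.4/142.7 = 0.802.

w = 0.802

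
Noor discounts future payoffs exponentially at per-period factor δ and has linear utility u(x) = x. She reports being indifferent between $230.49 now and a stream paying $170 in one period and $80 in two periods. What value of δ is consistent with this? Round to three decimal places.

δ ≈ 0.940

Present value of the stream is 170·δ + 80·δ². Indifference gives 170δ + 80δ² = 230.49.
So 80δ² + 170δ − 230.49 = 0.
By the quadratic formula (taking the positive root), δ = (−170 + √102656.80) / 160 ≈ 0.940.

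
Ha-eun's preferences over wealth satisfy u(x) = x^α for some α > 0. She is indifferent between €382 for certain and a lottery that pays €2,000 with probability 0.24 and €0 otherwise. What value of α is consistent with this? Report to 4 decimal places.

The lottery's expected utility is 0.24·u(2000) + 0.76·u(0) = 0.24·2000^α (since u(0) = 0 for α > 0).
Equating: 382^α = 0.24·2000^α, i.e. 0.1910^α = 0.24.
α = ln(0.24) / ln(382/2000) = -1.4271164/-1.6554819 ≈ 0.8621.

α ≈ 0.8621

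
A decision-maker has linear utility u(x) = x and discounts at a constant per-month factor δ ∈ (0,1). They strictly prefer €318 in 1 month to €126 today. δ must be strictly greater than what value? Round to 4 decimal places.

Under u(x) = x this choice says 126 < δ·318.
So δ > 126/318 = 0.39623.

δ > 0.3962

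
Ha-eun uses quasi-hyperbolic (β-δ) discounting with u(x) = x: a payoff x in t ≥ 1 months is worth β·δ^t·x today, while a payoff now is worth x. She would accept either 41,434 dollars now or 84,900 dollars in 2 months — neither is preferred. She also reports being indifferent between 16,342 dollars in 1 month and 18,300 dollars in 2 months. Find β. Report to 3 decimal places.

The second indifference involves only future payoffs, so β cancels: β·δ^1·16342 = β·δ^2·18300, giving δ = 16342/18300 = 0.89301.
Now use the now-vs-future pair: 41434 = β·δ^2·84900 gives β = 41434/(0.79746·84900) ≈ 0.612.

β ≈ 0.612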